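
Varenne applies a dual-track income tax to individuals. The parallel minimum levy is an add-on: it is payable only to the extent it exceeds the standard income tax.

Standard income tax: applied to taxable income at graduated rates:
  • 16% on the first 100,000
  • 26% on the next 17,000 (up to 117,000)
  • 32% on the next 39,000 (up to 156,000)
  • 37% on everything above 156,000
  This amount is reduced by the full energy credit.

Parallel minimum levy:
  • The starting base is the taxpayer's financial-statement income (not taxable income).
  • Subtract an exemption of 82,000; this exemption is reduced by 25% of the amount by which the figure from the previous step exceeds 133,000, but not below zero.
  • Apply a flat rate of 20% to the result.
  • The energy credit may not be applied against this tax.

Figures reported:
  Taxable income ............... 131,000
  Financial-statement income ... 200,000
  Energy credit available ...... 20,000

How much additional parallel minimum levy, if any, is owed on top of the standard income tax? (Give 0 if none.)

Standard income tax:
  100,000 × 16% = 16,000
  17,000 × 26% = 4,420
  14,000 × 32% = 4,480
  → 24,900
  Less energy credit 20,000 → 4,900

Parallel minimum levy:
  Base (financial-statement income): 200,000
  Exemption: 82,000 − 25% × (200,000 − 133,000) = 82,000 − 16,750 = 65,250
  Base: 200,000 − 65,250 = 134,750
  134,750 × 20% = 26,950

Excess of parallel minimum levy over standard income tax: 26,950 − 4,900 = 22,050.

22,050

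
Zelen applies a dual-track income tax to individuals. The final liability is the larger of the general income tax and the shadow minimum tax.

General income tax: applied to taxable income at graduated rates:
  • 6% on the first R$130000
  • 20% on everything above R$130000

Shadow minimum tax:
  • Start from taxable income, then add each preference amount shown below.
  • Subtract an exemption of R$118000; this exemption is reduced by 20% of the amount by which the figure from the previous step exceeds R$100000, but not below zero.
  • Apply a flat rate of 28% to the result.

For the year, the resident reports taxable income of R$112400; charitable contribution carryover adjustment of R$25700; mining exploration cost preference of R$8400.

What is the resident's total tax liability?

R$10584

Shadow minimum tax:
  Adjusted income: R$112400 + R$25700 + R$8400 = R$146500
  Exemption: R$118000 − 20% × (R$146500 − R$100000) = R$118000 − R$9300 = R$108700
  Base: R$146500 − R$108700 = R$37800
  R$37800 × 28% = R$10584

General income tax:
  R$112400 × 6% = R$6744

R$10584 > R$6744, so the shadow minimum tax is the binding amount.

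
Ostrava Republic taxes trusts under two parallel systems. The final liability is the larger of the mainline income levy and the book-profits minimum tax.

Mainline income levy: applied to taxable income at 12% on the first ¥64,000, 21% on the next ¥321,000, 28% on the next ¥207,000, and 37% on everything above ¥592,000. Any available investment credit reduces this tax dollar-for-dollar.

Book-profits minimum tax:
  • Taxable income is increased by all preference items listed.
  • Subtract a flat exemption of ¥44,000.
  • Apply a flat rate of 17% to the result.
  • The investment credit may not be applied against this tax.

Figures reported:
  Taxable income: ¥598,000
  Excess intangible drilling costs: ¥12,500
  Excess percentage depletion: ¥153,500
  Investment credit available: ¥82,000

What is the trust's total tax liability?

Mainline income levy:
  ¥64,000 × 12% = ¥7,680
  ¥321,000 × 21% = ¥67,410
  ¥207,000 × 28% = ¥57,960
  ¥6,000 × 37% = ¥2,220
  → ¥135,270
  Less investment credit ¥82,000 → ¥53,270

Book-profits minimum tax:
  Adjusted income: ¥598,000 + ¥12,500 + ¥153,500 = ¥764,000
  Less exemption ¥44,000 → base ¥720,000
  ¥720,000 × 17% = ¥122,400

¥122,400 > ¥53,270, so the book-profits minimum tax is the binding amount.

¥122,400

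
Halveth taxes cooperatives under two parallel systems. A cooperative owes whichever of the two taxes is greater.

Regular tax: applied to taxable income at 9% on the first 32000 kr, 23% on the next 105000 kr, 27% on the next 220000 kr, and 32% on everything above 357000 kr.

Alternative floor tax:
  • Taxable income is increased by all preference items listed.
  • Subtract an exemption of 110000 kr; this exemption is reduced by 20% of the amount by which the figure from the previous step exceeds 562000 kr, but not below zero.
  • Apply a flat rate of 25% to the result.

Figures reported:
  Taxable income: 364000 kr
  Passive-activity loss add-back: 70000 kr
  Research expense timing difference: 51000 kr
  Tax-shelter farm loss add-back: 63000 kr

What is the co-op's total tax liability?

Regular tax:
  32000 kr × 9% = 2880 kr
  105000 kr × 23% = 24150 kr
  220000 kr × 27% = 59400 kr
  7000 kr × 32% = 2240 kr
  → 88670 kr

Alternative floor tax:
  Adjusted income: 364000 kr + 70000 kr + 51000 kr + 63000 kr = 548000 kr
  Exemption: 548000 kr ≤ 562000 kr, so full 110000 kr applies
  Base: 548000 kr − 110000 kr = 438000 kr
  438000 kr × 25% = 109500 kr

109500 kr > 88670 kr, so the alternative floor tax is the binding amount.

109500 kr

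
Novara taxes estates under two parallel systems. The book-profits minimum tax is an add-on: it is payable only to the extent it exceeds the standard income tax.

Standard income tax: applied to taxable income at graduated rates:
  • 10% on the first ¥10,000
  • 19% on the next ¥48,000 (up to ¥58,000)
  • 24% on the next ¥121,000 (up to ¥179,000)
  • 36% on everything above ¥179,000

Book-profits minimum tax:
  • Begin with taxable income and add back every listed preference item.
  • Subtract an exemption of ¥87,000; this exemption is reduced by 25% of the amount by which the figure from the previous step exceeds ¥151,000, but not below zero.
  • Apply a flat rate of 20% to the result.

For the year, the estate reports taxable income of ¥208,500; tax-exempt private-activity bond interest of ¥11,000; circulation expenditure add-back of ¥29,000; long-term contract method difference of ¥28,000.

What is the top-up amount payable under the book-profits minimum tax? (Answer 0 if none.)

Book-profits minimum tax:
  Adjusted income: ¥208,500 + ¥11,000 + ¥29,000 + ¥28,000 = ¥276,500
  Exemption: ¥87,000 − 25% × (¥276,500 − ¥151,000) = ¥87,000 − ¥31,375 = ¥55,625
  Base: ¥276,500 − ¥55,625 = ¥220,875
  ¥220,875 × 20% = ¥44,175

Standard income tax:
  ¥10,000 × 10% = ¥1,000
  ¥48,000 × 19% = ¥9,120
  ¥121,000 × 24% = ¥29,040
  ¥29,500 × 36% = ¥10,620
  → ¥49,780

¥44,175 ≤ ¥49,780, so no add-on is due.

¥0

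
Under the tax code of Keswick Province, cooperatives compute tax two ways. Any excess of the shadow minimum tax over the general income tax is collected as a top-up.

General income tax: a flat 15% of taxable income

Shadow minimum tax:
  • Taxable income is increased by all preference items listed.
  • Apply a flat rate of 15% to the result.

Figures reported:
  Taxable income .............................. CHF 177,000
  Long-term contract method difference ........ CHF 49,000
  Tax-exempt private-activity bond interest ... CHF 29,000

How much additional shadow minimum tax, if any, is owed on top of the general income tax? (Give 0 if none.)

CHF 11,700

Shadow minimum tax:
  Adjusted income: CHF 177,000 + CHF 49,000 + CHF 29,000 = CHF 255,000
  CHF 255,000 × 15% = CHF 38,250

General income tax:
  CHF 177,000 × 15% = CHF 26,550

Excess of shadow minimum tax over general income tax: CHF 38,250 − CHF 26,550 = CHF 11,700.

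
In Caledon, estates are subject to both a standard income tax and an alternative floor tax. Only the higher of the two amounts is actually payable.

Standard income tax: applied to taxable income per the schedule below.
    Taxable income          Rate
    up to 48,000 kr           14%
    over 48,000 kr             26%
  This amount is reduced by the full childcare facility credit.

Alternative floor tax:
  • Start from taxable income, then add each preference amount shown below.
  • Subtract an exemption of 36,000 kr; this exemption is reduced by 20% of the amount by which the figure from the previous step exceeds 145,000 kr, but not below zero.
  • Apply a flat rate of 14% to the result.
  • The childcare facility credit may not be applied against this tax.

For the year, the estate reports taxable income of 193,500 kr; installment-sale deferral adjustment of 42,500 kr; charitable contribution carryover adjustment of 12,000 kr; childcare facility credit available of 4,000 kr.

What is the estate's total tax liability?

40,550 kr

Standard income tax:
  48,000 kr × 14% = 6,720 kr
  145,500 kr × 26% = 37,830 kr
  → 44,550 kr
  Less childcare facility credit 4,000 kr → 40,550 kr

Alternative floor tax:
  Adjusted income: 193,500 kr + 42,500 kr + 12,000 kr = 248,000 kr
  Exemption: 36,000 kr − 20% × (248,000 kr − 145,000 kr) = 36,000 kr − 20,600 kr = 15,400 kr
  Base: 248,000 kr − 15,400 kr = 232,600 kr
  232,600 kr × 14% = 32,564 kr

40,550 kr > 32,564 kr, so the standard income tax governs.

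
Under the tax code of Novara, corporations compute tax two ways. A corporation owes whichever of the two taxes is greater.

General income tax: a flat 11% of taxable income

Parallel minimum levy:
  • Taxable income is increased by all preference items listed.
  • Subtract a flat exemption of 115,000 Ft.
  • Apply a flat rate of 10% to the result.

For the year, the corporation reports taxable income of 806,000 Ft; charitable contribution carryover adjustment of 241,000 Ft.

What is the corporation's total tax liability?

General income tax:
  806,000 Ft × 11% = 88,660 Ft

Parallel minimum levy:
  Adjusted income: 806,000 Ft + 241,000 Ft = 1,047,000 Ft
  Less exemption 115,000 Ft → base 932,000 Ft
  932,000 Ft × 10% = 93,200 Ft

93,200 Ft > 88,660 Ft, so the parallel minimum levy is the binding amount.

93,200 Ft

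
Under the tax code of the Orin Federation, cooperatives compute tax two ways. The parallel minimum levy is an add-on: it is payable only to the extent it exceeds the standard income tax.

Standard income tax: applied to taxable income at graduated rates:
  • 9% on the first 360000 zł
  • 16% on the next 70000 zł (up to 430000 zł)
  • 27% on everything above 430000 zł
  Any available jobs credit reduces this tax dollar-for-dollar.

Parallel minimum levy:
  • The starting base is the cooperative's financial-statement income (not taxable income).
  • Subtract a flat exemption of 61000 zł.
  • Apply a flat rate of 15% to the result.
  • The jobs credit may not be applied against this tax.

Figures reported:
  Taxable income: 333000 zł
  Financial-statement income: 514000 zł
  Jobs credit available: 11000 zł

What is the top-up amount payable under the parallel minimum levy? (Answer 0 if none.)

48980 zł

Standard income tax:
  333000 zł × 9% = 29970 zł
  Less jobs credit 11000 zł → 18970 zł

Parallel minimum levy:
  Base (financial-statement income): 514000 zł
  Less exemption 61000 zł → base 453000 zł
  453000 zł × 15% = 67950 zł

Excess of parallel minimum levy over standard income tax: 67950 zł − 18970 zł = 48980 zł.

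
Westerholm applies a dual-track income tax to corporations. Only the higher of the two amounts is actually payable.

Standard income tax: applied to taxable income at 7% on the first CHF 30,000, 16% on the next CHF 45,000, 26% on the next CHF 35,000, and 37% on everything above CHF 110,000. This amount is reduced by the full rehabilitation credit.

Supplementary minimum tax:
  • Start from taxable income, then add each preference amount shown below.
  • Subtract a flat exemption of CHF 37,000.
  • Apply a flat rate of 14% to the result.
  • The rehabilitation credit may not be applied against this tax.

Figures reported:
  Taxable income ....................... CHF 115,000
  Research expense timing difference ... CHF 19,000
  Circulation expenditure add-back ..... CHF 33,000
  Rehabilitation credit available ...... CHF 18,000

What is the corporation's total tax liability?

CHF 18,200

Standard income tax:
  CHF 30,000 × 7% = CHF 2,100
  CHF 45,000 × 16% = CHF 7,200
  CHF 35,000 × 26% = CHF 9,100
  CHF 5,000 × 37% = CHF 1,850
  → CHF 20,250
  Less rehabilitation credit CHF 18,000 → CHF 2,250

Supplementary minimum tax:
  Adjusted income: CHF 115,000 + CHF 19,000 + CHF 33,000 = CHF 167,000
  Less exemption CHF 37,000 → base CHF 130,000
  CHF 130,000 × 14% = CHF 18,200

CHF 18,200 > CHF 2,250, so the supplementary minimum tax is the binding amount.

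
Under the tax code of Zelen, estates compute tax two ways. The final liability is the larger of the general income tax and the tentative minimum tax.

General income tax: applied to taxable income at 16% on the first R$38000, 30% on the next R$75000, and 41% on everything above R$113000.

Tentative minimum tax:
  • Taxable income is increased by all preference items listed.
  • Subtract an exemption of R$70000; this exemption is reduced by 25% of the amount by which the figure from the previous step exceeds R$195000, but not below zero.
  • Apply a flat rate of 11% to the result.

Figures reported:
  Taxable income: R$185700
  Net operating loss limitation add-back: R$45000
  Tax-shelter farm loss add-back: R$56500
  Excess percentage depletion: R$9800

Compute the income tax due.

R$58387

Tentative minimum tax:
  Adjusted income: R$185700 + R$45000 + R$56500 + R$9800 = R$297000
  Exemption: R$70000 − 25% × (R$297000 − R$195000) = R$70000 − R$25500 = R$44500
  Base: R$297000 − R$44500 = R$252500
  R$252500 × 11% = R$27775

General income tax:
  R$38000 × 16% = R$6080
  R$75000 × 30% = R$22500
  R$72700 × 41% = R$29807
  → R$58387

R$58387 > R$27775, so the general income tax governs.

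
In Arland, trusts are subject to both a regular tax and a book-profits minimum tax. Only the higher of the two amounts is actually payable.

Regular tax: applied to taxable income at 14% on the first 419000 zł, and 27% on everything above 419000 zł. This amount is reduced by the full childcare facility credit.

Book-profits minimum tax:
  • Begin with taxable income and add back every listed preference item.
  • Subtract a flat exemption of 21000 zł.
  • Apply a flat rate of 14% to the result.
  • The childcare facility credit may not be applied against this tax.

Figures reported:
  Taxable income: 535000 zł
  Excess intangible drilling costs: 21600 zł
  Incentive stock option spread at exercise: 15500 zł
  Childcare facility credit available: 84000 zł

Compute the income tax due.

77154 zł

Book-profits minimum tax:
  Adjusted income: 535000 zł + 21600 zł + 15500 zł = 572100 zł
  Less exemption 21000 zł → base 551100 zł
  551100 zł × 14% = 77154 zł

Regular tax:
  419000 zł × 14% = 58660 zł
  116000 zł × 27% = 31320 zł
  → 89980 zł
  Less childcare facility credit 84000 zł → 5980 zł

77154 zł > 5980 zł, so the book-profits minimum tax is the binding amount.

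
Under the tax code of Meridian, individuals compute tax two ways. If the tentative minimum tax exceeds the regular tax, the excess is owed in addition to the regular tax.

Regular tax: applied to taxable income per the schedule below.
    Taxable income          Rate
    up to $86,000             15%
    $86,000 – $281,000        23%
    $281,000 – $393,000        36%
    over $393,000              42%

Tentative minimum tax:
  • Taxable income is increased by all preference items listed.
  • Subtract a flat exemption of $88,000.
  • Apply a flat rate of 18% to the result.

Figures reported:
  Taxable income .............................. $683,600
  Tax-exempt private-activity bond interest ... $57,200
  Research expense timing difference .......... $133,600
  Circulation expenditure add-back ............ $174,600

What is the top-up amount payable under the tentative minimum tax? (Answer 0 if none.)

Regular tax:
  $86,000 × 15% = $12,900
  $195,000 × 23% = $44,850
  $112,000 × 36% = $40,320
  $290,600 × 42% = $122,052
  → $220,122

Tentative minimum tax:
  Adjusted income: $683,600 + $57,200 + $133,600 + $174,600 = $1,049,000
  Less exemption $88,000 → base $961,000
  $961,000 × 18% = $172,980

$172,980 ≤ $220,122, so no add-on is due.

$0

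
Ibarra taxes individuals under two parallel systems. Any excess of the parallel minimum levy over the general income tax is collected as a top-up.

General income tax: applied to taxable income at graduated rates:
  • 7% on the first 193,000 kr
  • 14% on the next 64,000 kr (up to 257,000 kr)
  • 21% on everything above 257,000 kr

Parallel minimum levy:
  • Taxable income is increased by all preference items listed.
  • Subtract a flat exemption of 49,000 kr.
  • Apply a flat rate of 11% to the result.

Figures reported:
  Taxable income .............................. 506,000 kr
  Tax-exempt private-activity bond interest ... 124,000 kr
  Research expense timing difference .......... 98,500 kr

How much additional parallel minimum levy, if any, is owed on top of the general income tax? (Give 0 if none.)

Parallel minimum levy:
  Adjusted income: 506,000 kr + 124,000 kr + 98,500 kr = 728,500 kr
  Less exemption 49,000 kr → base 679,500 kr
  679,500 kr × 11% = 74,745 kr

General income tax:
  193,000 kr × 7% = 13,510 kr
  64,000 kr × 14% = 8,960 kr
  249,000 kr × 21% = 52,290 kr
  → 74,760 kr

74,745 kr ≤ 74,760 kr, so no add-on is due.

0 kr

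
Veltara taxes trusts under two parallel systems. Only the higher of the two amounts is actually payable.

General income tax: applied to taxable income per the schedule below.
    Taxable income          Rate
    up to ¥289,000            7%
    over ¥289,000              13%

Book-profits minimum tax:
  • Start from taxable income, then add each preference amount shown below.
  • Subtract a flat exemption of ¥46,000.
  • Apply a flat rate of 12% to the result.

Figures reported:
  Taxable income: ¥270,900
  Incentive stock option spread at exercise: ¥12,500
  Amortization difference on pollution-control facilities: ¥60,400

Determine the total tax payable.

General income tax:
  ¥270,900 × 7% = ¥18,963

Book-profits minimum tax:
  Adjusted income: ¥270,900 + ¥12,500 + ¥60,400 = ¥343,800
  Less exemption ¥46,000 → base ¥297,800
  ¥297,800 × 12% = ¥35,736

¥35,736 > ¥18,963, so the book-profits minimum tax is the binding amount.

¥35,736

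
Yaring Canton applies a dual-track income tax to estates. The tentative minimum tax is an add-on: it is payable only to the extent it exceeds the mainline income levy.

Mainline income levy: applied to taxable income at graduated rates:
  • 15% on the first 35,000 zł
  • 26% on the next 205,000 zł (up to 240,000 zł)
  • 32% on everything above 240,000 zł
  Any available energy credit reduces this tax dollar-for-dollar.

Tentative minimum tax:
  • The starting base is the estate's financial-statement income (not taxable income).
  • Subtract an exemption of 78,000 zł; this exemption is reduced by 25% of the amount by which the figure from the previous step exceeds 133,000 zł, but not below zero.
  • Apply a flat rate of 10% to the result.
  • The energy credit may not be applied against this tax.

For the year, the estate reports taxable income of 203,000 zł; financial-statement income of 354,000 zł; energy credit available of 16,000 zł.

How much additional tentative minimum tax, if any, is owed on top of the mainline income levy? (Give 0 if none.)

195 zł

Tentative minimum tax:
  Base (financial-statement income): 354,000 zł
  Exemption: 78,000 zł − 25% × (354,000 zł − 133,000 zł) = 78,000 zł − 55,250 zł = 22,750 zł
  Base: 354,000 zł − 22,750 zł = 331,250 zł
  331,250 zł × 10% = 33,125 zł

Mainline income levy:
  35,000 zł × 15% = 5,250 zł
  168,000 zł × 26% = 43,680 zł
  → 48,930 zł
  Less energy credit 16,000 zł → 32,930 zł

Excess of tentative minimum tax over mainline income levy: 33,125 zł − 32,930 zł = 195 zł.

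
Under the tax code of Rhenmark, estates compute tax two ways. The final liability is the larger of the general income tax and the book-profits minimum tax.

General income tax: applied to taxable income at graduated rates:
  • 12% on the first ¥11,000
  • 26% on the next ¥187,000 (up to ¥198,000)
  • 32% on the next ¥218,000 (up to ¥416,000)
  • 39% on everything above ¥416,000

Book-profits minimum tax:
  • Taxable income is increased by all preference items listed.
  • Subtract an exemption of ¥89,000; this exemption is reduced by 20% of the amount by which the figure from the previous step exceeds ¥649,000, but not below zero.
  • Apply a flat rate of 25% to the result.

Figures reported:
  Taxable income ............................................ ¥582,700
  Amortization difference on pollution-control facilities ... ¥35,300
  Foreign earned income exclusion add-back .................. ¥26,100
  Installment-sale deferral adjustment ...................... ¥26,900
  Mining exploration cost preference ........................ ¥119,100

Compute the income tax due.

General income tax:
  ¥11,000 × 12% = ¥1,320
  ¥187,000 × 26% = ¥48,620
  ¥218,000 × 32% = ¥69,760
  ¥166,700 × 39% = ¥65,013
  → ¥184,713

Book-profits minimum tax:
  Adjusted income: ¥582,700 + ¥35,300 + ¥26,100 + ¥26,900 + ¥119,100 = ¥790,100
  Exemption: ¥89,000 − 20% × (¥790,100 − ¥649,000) = ¥89,000 − ¥28,220 = ¥60,780
  Base: ¥790,100 − ¥60,780 = ¥729,320
  ¥729,320 × 25% = ¥182,330

¥184,713 > ¥182,330, so the general income tax governs.

¥184,713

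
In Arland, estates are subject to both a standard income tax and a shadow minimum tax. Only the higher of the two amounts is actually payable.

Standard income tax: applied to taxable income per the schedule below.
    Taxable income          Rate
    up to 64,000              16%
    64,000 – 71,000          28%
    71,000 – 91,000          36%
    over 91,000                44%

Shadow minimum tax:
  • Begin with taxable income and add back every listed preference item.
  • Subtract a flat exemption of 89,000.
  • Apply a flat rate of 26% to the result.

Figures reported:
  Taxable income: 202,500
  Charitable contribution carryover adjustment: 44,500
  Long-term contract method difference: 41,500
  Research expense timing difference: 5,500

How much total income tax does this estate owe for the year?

68,460

Shadow minimum tax:
  Adjusted income: 202,500 + 44,500 + 41,500 + 5,500 = 294,000
  Less exemption 89,000 → base 205,000
  205,000 × 26% = 53,300

Standard income tax:
  64,000 × 16% = 10,240
  7,000 × 28% = 1,960
  20,000 × 36% = 7,200
  111,500 × 44% = 49,060
  → 68,460

68,460 > 53,300, so the standard income tax governs.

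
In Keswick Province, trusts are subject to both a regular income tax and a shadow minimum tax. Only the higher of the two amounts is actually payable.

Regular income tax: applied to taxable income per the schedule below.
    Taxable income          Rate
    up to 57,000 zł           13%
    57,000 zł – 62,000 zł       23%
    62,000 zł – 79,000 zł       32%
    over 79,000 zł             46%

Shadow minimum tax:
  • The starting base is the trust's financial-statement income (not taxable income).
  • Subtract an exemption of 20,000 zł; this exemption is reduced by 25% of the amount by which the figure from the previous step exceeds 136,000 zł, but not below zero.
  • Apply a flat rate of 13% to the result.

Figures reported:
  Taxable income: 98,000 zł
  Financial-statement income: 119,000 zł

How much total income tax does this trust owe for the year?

Shadow minimum tax:
  Base (financial-statement income): 119,000 zł
  Exemption: 119,000 zł ≤ 136,000 zł, so full 20,000 zł applies
  Base: 119,000 zł − 20,000 zł = 99,000 zł
  99,000 zł × 13% = 12,870 zł

Regular income tax:
  57,000 zł × 13% = 7,410 zł
  5,000 zł × 23% = 1,150 zł
  17,000 zł × 32% = 5,440 zł
  19,000 zł × 46% = 8,740 zł
  → 22,740 zł

22,740 zł > 12,870 zł, so the regular income tax governs.

22,740 zł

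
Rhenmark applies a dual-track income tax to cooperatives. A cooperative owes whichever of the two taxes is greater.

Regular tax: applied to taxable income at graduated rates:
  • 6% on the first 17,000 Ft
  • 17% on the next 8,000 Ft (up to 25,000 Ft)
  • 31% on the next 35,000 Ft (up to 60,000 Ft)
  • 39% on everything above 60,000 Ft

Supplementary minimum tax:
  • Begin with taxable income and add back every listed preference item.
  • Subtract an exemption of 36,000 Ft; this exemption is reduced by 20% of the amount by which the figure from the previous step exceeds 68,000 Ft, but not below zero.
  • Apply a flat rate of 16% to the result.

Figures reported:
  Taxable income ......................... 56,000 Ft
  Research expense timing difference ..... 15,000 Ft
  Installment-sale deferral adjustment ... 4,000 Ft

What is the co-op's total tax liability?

11,990 Ft

Supplementary minimum tax:
  Adjusted income: 56,000 Ft + 15,000 Ft + 4,000 Ft = 75,000 Ft
  Exemption: 36,000 Ft − 20% × (75,000 Ft − 68,000 Ft) = 36,000 Ft − 1,400 Ft = 34,600 Ft
  Base: 75,000 Ft − 34,600 Ft = 40,400 Ft
  40,400 Ft × 16% = 6,464 Ft

Regular tax:
  17,000 Ft × 6% = 1,020 Ft
  8,000 Ft × 17% = 1,360 Ft
  31,000 Ft × 31% = 9,610 Ft
  → 11,990 Ft

11,990 Ft > 6,464 Ft, so the regular tax governs.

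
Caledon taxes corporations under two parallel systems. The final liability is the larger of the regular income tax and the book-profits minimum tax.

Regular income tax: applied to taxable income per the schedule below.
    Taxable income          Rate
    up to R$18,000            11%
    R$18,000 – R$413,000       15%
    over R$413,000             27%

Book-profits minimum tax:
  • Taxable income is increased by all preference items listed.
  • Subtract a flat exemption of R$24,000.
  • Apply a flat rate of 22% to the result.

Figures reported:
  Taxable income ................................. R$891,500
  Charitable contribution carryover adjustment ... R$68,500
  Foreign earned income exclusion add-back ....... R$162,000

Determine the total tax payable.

R$241,560

Book-profits minimum tax:
  Adjusted income: R$891,500 + R$68,500 + R$162,000 = R$1,122,000
  Less exemption R$24,000 → base R$1,098,000
  R$1,098,000 × 22% = R$241,560

Regular income tax:
  R$18,000 × 11% = R$1,980
  R$395,000 × 15% = R$59,250
  R$478,500 × 27% = R$129,195
  → R$190,425

R$241,560 > R$190,425, so the book-profits minimum tax is the binding amount.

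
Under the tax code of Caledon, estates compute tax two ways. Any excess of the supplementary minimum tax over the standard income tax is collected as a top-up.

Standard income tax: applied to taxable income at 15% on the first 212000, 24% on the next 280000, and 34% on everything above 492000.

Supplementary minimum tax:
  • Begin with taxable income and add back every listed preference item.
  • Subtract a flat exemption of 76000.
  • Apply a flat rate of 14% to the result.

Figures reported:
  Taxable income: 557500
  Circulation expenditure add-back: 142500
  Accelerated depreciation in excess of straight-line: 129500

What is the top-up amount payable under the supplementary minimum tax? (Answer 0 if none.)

0

Standard income tax:
  212000 × 15% = 31800
  280000 × 24% = 67200
  65500 × 34% = 22270
  → 121270

Supplementary minimum tax:
  Adjusted income: 557500 + 142500 + 129500 = 829500
  Less exemption 76000 → base 753500
  753500 × 14% = 105490

105490 ≤ 121270, so no add-on is due.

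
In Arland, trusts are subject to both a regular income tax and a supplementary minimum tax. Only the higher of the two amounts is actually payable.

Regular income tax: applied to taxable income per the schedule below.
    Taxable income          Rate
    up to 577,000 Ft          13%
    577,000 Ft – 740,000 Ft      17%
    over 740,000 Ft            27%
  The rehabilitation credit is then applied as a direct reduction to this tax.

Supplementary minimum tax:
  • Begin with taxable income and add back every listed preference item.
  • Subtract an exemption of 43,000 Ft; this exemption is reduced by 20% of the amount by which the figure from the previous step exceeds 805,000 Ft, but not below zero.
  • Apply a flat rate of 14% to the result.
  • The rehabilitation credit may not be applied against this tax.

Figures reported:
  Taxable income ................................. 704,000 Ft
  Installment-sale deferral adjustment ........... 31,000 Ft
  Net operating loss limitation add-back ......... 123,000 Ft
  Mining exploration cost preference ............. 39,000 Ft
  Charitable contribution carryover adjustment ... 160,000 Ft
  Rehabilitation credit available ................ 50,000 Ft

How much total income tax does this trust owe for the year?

Supplementary minimum tax:
  Adjusted income: 704,000 Ft + 31,000 Ft + 123,000 Ft + 39,000 Ft + 160,000 Ft = 1,057,000 Ft
  Exemption: 20% × (1,057,000 Ft − 805,000 Ft) = 50,400 Ft ≥ 43,000 Ft, so the exemption is fully phased out
  Base: 1,057,000 Ft − 0 Ft = 1,057,000 Ft
  1,057,000 Ft × 14% = 147,980 Ft

Regular income tax:
  577,000 Ft × 13% = 75,010 Ft
  127,000 Ft × 17% = 21,590 Ft
  → 96,600 Ft
  Less rehabilitation credit 50,000 Ft → 46,600 Ft

147,980 Ft > 46,600 Ft, so the supplementary minimum tax is the binding amount.

147,980 Ft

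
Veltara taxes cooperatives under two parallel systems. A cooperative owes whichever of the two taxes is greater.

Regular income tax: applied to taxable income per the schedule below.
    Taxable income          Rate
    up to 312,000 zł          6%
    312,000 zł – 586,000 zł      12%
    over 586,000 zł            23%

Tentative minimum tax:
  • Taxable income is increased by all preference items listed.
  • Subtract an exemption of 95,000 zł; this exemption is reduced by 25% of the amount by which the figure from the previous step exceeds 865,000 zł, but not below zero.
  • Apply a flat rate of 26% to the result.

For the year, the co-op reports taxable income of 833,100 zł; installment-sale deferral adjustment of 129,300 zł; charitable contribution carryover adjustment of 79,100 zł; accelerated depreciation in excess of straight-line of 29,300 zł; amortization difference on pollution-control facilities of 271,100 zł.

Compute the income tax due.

348,894 zł

Regular income tax:
  312,000 zł × 6% = 18,720 zł
  274,000 zł × 12% = 32,880 zł
  247,100 zł × 23% = 56,833 zł
  → 108,433 zł

Tentative minimum tax:
  Adjusted income: 833,100 zł + 129,300 zł + 79,100 zł + 29,300 zł + 271,100 zł = 1,341,900 zł
  Exemption: 25% × (1,341,900 zł − 865,000 zł) = 119,225 zł ≥ 95,000 zł, so the exemption is fully phased out
  Base: 1,341,900 zł − 0 zł = 1,341,900 zł
  1,341,900 zł × 26% = 348,894 zł

348,894 zł > 108,433 zł, so the tentative minimum tax is the binding amount.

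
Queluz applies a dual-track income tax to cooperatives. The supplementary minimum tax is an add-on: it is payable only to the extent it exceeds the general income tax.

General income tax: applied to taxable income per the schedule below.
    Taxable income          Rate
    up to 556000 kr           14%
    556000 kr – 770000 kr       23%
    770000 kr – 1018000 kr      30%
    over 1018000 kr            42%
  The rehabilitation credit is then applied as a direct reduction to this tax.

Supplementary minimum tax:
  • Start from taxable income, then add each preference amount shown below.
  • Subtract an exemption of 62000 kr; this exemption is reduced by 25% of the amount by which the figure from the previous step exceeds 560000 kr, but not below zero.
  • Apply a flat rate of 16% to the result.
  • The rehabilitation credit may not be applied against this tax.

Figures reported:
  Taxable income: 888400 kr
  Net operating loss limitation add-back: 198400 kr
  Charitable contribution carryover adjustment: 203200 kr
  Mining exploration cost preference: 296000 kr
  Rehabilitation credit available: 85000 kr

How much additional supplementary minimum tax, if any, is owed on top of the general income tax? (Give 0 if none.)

176180 kr

Supplementary minimum tax:
  Adjusted income: 888400 kr + 198400 kr + 203200 kr + 296000 kr = 1586000 kr
  Exemption: 25% × (1586000 kr − 560000 kr) = 256500 kr ≥ 62000 kr, so the exemption is fully phased out
  Base: 1586000 kr − 0 kr = 1586000 kr
  1586000 kr × 16% = 253760 kr

General income tax:
  556000 kr × 14% = 77840 kr
  214000 kr × 23% = 49220 kr
  118400 kr × 30% = 35520 kr
  → 162580 kr
  Less rehabilitation credit 85000 kr → 77580 kr

Excess of supplementary minimum tax over general income tax: 253760 kr − 77580 kr = 176180 kr.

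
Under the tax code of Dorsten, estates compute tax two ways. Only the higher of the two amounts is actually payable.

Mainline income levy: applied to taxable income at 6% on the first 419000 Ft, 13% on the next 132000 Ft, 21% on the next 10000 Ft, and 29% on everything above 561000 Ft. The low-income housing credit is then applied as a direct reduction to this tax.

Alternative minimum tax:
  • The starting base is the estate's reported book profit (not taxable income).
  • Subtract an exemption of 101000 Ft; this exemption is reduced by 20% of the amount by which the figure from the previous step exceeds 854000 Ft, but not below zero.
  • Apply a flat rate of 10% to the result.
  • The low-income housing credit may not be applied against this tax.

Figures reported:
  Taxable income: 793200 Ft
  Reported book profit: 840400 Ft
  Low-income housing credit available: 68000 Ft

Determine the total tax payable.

73940 Ft

Mainline income levy:
  419000 Ft × 6% = 25140 Ft
  132000 Ft × 13% = 17160 Ft
  10000 Ft × 21% = 2100 Ft
  232200 Ft × 29% = 67338 Ft
  → 111738 Ft
  Less low-income housing credit 68000 Ft → 43738 Ft

Alternative minimum tax:
  Base (reported book profit): 840400 Ft
  Exemption: 840400 Ft ≤ 854000 Ft, so full 101000 Ft applies
  Base: 840400 Ft − 101000 Ft = 739400 Ft
  739400 Ft × 10% = 73940 Ft

73940 Ft > 43738 Ft, so the alternative minimum tax is the binding amount.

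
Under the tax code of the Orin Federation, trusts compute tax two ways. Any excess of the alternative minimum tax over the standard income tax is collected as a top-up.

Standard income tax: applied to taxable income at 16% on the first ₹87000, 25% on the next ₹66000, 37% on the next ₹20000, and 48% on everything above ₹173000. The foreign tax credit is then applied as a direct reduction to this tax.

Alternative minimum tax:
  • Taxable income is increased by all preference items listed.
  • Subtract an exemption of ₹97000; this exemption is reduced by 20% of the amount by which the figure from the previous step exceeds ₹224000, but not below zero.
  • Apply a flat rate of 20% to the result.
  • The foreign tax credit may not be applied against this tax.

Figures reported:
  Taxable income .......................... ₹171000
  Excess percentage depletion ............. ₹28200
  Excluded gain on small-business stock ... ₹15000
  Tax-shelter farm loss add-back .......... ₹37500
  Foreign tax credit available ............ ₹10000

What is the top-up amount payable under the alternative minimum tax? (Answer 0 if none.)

₹4968

Standard income tax:
  ₹87000 × 16% = ₹13920
  ₹66000 × 25% = ₹16500
  ₹18000 × 37% = ₹6660
  → ₹37080
  Less foreign tax credit ₹10000 → ₹27080

Alternative minimum tax:
  Adjusted income: ₹171000 + ₹28200 + ₹15000 + ₹37500 = ₹251700
  Exemption: ₹97000 − 20% × (₹251700 − ₹224000) = ₹97000 − ₹5540 = ₹91460
  Base: ₹251700 − ₹91460 = ₹160240
  ₹160240 × 20% = ₹32048

Excess of alternative minimum tax over standard income tax: ₹32048 − ₹27080 = ₹4968.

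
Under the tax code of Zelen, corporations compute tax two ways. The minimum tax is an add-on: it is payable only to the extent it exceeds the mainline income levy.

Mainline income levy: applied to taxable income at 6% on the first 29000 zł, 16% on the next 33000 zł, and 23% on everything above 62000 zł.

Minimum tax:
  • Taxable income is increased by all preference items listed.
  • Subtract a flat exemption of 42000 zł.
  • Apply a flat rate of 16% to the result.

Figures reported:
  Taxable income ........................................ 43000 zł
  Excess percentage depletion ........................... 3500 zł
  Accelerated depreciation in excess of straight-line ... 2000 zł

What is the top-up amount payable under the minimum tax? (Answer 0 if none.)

0 zł

Minimum tax:
  Adjusted income: 43000 zł + 3500 zł + 2000 zł = 48500 zł
  Less exemption 42000 zł → base 6500 zł
  6500 zł × 16% = 1040 zł

Mainline income levy:
  29000 zł × 6% = 1740 zł
  14000 zł × 16% = 2240 zł
  → 3980 zł

1040 zł ≤ 3980 zł, so no add-on is due.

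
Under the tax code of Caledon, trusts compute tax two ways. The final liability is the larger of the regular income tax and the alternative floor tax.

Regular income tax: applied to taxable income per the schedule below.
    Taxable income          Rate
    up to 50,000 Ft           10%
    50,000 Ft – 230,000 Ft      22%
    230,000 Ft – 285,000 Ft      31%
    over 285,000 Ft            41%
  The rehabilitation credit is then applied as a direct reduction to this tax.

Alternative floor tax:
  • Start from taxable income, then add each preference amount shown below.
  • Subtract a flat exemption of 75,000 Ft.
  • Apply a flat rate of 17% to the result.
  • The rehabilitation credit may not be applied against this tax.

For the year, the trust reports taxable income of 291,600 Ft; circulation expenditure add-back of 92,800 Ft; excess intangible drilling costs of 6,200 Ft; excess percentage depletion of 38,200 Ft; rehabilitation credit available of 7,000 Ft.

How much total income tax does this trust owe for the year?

Alternative floor tax:
  Adjusted income: 291,600 Ft + 92,800 Ft + 6,200 Ft + 38,200 Ft = 428,800 Ft
  Less exemption 75,000 Ft → base 353,800 Ft
  353,800 Ft × 17% = 60,146 Ft

Regular income tax:
  50,000 Ft × 10% = 5,000 Ft
  180,000 Ft × 22% = 39,600 Ft
  55,000 Ft × 31% = 17,050 Ft
  6,600 Ft × 41% = 2,706 Ft
  → 64,356 Ft
  Less rehabilitation credit 7,000 Ft → 57,356 Ft

60,146 Ft > 57,356 Ft, so the alternative floor tax is the binding amount.

60,146 Ft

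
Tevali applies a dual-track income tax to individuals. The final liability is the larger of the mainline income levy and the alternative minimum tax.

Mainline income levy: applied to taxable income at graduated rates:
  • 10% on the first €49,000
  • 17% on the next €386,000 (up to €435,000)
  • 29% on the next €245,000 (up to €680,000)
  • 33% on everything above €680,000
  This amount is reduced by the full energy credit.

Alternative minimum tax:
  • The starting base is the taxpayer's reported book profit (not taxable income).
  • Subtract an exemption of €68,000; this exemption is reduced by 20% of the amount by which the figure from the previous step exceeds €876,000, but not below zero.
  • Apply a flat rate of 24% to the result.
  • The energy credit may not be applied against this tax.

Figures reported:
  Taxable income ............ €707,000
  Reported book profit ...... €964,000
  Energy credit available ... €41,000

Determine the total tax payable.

€219,264

Mainline income levy:
  €49,000 × 10% = €4,900
  €386,000 × 17% = €65,620
  €245,000 × 29% = €71,050
  €27,000 × 33% = €8,910
  → €150,480
  Less energy credit €41,000 → €109,480

Alternative minimum tax:
  Base (reported book profit): €964,000
  Exemption: €68,000 − 20% × (€964,000 − €876,000) = €68,000 − €17,600 = €50,400
  Base: €964,000 − €50,400 = €913,600
  €913,600 × 24% = €219,264

€219,264 > €109,480, so the alternative minimum tax is the binding amount.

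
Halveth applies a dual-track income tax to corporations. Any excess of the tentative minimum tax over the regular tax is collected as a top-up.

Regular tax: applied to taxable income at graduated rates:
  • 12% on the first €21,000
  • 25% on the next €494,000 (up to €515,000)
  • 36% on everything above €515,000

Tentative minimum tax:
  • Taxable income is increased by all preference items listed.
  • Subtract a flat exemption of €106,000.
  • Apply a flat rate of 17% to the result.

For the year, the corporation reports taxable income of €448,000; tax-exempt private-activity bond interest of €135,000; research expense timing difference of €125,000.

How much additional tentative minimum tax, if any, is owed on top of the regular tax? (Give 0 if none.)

Tentative minimum tax:
  Adjusted income: €448,000 + €135,000 + €125,000 = €708,000
  Less exemption €106,000 → base €602,000
  €602,000 × 17% = €102,340

Regular tax:
  €21,000 × 12% = €2,520
  €427,000 × 25% = €106,750
  → €109,270

€102,340 ≤ €109,270, so no add-on is due.

€0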